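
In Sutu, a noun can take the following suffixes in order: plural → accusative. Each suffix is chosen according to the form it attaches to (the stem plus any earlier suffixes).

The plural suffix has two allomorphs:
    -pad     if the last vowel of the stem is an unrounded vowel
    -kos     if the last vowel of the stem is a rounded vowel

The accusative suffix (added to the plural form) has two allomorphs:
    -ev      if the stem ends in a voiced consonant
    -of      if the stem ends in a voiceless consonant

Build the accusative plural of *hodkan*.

hodkanpadev

*hodkan* — last vowel /a/ (an unrounded vowel) → -pad → *hodkanpad*.
The final consonant of the plural form *hodkanpad* is /d/, which is voiced, so the accusative suffix is -ev, giving *hodkanpadev*.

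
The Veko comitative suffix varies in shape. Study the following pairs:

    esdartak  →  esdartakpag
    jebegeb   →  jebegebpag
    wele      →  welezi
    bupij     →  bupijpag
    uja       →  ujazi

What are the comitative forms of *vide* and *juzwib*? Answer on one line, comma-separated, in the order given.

videzi, juzwibpag

The alternation tracks the final sound of the stem — -pag when the stem ends in a consonant (*esdartak*, *jebegeb*, *bupij*); -zi when the stem ends in a vowel (*wele*, *uja*).
The final sound of *vide* is /e/, which is a vowel, so the suffix is -zi, giving *videzi*.
The final sound of *juzwib* is /b/, which is a consonant, so the suffix is -pag, giving *juzwibpag*.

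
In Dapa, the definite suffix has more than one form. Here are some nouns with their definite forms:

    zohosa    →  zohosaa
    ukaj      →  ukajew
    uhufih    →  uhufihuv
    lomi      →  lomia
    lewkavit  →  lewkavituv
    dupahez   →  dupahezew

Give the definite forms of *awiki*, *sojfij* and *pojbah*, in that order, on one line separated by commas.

awikia, sojfijew, pojbahuv

The suffix is conditioned by the final sound: -uv when the stem ends in a voiceless consonant (*uhufih*, *lewkavit*); -ew when the stem ends in a voiced consonant (*ukaj*, *dupahez*); -a when the stem ends in a vowel (*zohosa*, *lomi*).
Since the final sound of *awiki* is /i/ (a vowel), it takes -a, giving *awikia*.
Since the final sound of *sojfij* is /j/ (a voiced consonant), it takes -ew, giving *sojfijew*.
*pojbah* — final sound /h/ (a voiceless consonant) → -uv → *pojbahuv*.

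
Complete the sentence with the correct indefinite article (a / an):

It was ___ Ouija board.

a

The indefinite article is chosen by the initial *sound* of the following word, not its spelling.
*Ouija* begins with the sound /wiː/ (pronounced /ˈwiːdʒə/) — a consonant sound.
So the article is *a*: It was a Ouija board.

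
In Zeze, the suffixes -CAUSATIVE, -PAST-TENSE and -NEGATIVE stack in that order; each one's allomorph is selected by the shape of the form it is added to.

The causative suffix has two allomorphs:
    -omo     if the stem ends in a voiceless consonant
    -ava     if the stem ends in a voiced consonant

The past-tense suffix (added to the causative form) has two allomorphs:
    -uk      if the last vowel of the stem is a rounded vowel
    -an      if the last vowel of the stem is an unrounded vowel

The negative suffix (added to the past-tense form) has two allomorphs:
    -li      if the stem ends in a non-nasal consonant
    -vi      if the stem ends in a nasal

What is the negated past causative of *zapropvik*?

*zapropvik* — final consonant /k/ (voiceless) → -omo → *zapropvikomo*.
Since the last vowel of the causative form *zapropvikomo* is /o/ (a rounded vowel), it takes -uk, giving *zapropvikomouk*.
The final consonant of the past-tense form *zapropvikomouk* is /k/, which is non-nasal, so the negative suffix is -li, giving *zapropvikomoukli*.

zapropvikomoukli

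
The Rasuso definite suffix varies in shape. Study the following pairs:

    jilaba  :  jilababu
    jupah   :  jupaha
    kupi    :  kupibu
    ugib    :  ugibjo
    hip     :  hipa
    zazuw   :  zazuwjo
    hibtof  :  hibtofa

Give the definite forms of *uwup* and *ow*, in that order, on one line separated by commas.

uwupa, owjo

The alternation tracks the final sound of the stem — -a when the stem ends in a voiceless consonant (*jupah*, *hip*, *hibtof*); -jo when the stem ends in a voiced consonant (*ugib*, *zazuw*); -bu when the stem ends in a vowel (*jilaba*, *kupi*).
Since the final sound of *uwup* is /p/ (a voiceless consonant), it takes -a, giving *uwupa*.
Since the final sound of *ow* is /w/ (a voiced consonant), it takes -jo, giving *owjo*.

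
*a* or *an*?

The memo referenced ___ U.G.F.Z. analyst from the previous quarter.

a

The indefinite article is chosen by the initial *sound* of the following word, not its spelling.
The initialism *U.G.F.Z.* is read letter by letter; the first letter, U, is pronounced /juː/, which begins with a consonant sound.
So the article is *a*: The memo referenced a U.G.F.Z. analyst from the previous quarter.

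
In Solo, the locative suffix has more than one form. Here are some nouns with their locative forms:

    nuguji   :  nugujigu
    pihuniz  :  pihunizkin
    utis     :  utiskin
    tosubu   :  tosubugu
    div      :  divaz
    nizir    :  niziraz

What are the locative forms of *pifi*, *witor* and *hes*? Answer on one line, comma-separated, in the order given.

The suffix is conditioned by the final sound: -kin when the stem ends in a sibilant (*pihuniz*, *utis*); -az when the stem ends in a non-sibilant consonant (*div*, *nizir*); -gu when the stem ends in a vowel (*nuguji*, *tosubu*).
*pifi* — final sound /i/ (a vowel) → -gu → *pifigu*.
*witor* — final sound /r/ (a non-sibilant consonant) → -az → *witoraz*.
*hes* — final sound /s/ (a sibilant) → -kin → *heskin*.

pifigu, witoraz, heskin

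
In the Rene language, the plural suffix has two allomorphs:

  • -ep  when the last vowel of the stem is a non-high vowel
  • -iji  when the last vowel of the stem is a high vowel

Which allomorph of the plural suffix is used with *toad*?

-ep

*toad* — last vowel /a/ (a non-high vowel) → -ep.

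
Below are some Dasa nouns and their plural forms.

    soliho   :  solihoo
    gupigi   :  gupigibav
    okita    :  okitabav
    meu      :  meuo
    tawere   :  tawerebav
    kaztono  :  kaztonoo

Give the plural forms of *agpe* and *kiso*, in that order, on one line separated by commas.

The suffix is conditioned by the last vowel: -o when the last vowel of the stem is a rounded vowel (*soliho*, *meu*, *kaztono*); -bav when the last vowel of the stem is an unrounded vowel (*gupigi*, *okita*, *tawere*).
*agpe*: last vowel = /e/, an unrounded vowel → -bav → *agpebav*.
*kiso*: last vowel = /o/, a rounded vowel → -o → *kisoo*.

agpebav, kisoo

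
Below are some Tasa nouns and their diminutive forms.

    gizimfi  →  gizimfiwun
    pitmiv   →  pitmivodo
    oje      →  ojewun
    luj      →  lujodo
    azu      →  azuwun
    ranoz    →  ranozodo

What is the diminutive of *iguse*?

The alternation tracks the final sound of the stem — -odo when the stem ends in a consonant (*pitmiv*, *luj*, *ranoz*); -wun when the stem ends in a vowel (*gizimfi*, *oje*, *azu*).
The final sound of *iguse* is /e/, which is a vowel, so the suffix is -wun, giving *igusewun*.

igusewun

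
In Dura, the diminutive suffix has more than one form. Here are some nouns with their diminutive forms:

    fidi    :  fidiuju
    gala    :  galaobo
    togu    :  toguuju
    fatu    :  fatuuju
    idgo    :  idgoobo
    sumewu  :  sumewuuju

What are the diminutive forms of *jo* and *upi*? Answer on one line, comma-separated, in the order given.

joobo, upiuju

The pattern is height harmony: -uju when the last vowel of the stem is a high vowel (*fidi*, *togu*, *fatu*, *sumewu*); -obo when the last vowel of the stem is a non-high vowel (*gala*, *idgo*).
The last vowel of *jo* is /o/, which is a non-high vowel, so the suffix is -obo, giving *joobo*.
Since the last vowel of *upi* is /i/ (a high vowel), it takes -uju, giving *upiuju*.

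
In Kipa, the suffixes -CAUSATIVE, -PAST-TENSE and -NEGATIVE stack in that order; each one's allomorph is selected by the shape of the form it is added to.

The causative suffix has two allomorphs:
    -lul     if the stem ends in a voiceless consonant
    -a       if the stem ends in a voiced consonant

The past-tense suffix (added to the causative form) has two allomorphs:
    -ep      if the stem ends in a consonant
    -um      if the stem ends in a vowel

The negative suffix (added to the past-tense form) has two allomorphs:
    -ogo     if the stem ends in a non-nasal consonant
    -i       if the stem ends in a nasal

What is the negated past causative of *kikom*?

kikomaumi

*kikom*: final consonant = /m/, voiced → -a → *kikoma*.
The causative form *kikoma* — final sound /a/ (a vowel) → -um → *kikomaum*.
The past-tense form *kikomaum* — final consonant /m/ (a nasal) → -i → *kikomaumi*.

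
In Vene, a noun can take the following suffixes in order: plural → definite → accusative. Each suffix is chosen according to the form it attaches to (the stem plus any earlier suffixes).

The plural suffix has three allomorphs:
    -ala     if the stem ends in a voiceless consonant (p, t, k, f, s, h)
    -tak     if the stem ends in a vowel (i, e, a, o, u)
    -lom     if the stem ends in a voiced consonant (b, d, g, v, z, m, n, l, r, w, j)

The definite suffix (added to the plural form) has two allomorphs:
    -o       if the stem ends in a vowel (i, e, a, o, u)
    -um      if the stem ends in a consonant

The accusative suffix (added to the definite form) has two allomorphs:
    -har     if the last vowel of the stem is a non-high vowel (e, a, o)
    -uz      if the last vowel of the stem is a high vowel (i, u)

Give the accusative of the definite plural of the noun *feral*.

*feral* — final sound /l/ (a voiced consonant) → -lom → *ferallom*.
The plural form *ferallom*: final sound = /m/, a consonant → -um → *ferallomum*.
The definite form *ferallomum*: last vowel = /u/, a high vowel → -uz → *ferallomumuz*.

ferallomumuz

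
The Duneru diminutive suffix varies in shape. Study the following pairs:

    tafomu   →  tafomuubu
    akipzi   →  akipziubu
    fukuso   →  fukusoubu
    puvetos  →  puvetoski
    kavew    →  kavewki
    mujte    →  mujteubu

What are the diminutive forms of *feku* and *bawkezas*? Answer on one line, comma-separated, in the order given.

fekuubu, bawkezaski

The suffix is conditioned by the final sound: -ki when the stem ends in a consonant (*puvetos*, *kavew*); -ubu when the stem ends in a vowel (*tafomu*, *akipzi*, *fukuso*, *mujte*).
*feku*: final sound = /u/, a vowel → -ubu → *fekuubu*.
*bawkezas*: final sound = /s/, a consonant → -ki → *bawkezaski*.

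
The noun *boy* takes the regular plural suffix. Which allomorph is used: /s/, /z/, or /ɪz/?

The stem *boy* ends in a voiced non-sibilant sound.
The plural suffix surfaces as /ɪz/ after sibilants, /s/ after other voiceless consonants, and /z/ after other voiced sounds.
So the plural -s on *boy* is pronounced /z/.

/z/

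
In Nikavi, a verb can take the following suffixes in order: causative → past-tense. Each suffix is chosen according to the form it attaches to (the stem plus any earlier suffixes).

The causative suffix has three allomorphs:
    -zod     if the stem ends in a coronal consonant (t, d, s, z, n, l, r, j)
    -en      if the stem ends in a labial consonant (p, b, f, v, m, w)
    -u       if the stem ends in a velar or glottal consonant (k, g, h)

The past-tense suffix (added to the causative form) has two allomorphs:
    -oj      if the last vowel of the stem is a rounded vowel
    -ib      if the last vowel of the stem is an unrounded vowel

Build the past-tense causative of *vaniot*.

The final consonant of *vaniot* is /t/, which is coronal, so the causative suffix is -zod, giving *vaniotzod*.
The causative form *vaniotzod* — last vowel /o/ (a rounded vowel) → -oj → *vaniotzodoj*.

vaniotzodoj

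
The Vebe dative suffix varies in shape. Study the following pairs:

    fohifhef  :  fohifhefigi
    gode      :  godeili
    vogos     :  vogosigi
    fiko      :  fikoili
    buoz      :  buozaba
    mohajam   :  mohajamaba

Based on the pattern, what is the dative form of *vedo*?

The pattern is voicing of the final sound: -igi when the stem ends in a voiceless consonant (*fohifhef*, *vogos*); -aba when the stem ends in a voiced consonant (*buoz*, *mohajam*); -ili when the stem ends in a vowel (*gode*, *fiko*).
*vedo*: final sound = /o/, a vowel → -ili → *vedoili*.

vedoili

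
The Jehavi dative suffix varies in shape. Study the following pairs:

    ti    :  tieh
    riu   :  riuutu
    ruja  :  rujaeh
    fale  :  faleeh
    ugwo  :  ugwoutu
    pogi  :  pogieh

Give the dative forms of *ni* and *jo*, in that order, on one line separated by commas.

The alternation tracks the last vowel of the stem — -utu when the last vowel of the stem is a rounded vowel (*riu*, *ugwo*); -eh when the last vowel of the stem is an unrounded vowel (*ti*, *ruja*, *fale*, *pogi*).
Since the last vowel of *ni* is /i/ (an unrounded vowel), it takes -eh, giving *nieh*.
*jo* — last vowel /o/ (a rounded vowel) → -utu → *joutu*.

nieh, joutu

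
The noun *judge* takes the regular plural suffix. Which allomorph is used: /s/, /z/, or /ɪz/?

/ɪz/

The stem *judge* ends in a sibilant (/s, z, ʃ, ʒ, tʃ, dʒ/).
The plural suffix surfaces as /ɪz/ after sibilants, /s/ after other voiceless consonants, and /z/ after other voiced sounds.
So the plural -s on *judge* is pronounced /ɪz/.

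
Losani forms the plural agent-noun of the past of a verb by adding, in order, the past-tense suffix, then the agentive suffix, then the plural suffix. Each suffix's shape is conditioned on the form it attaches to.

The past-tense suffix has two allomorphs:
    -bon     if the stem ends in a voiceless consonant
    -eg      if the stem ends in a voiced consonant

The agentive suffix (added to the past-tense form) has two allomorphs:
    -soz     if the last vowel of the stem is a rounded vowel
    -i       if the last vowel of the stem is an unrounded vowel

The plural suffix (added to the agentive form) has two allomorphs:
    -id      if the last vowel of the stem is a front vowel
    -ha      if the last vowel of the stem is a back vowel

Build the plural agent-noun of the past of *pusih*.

*pusih*: final consonant = /h/, voiceless → -bon → *pusihbon*.
The past-tense form *pusihbon* — last vowel /o/ (a rounded vowel) → -soz → *pusihbonsoz*.
The agentive form *pusihbonsoz*: last vowel = /o/, a back vowel → -ha → *pusihbonsozha*.

pusihbonsozha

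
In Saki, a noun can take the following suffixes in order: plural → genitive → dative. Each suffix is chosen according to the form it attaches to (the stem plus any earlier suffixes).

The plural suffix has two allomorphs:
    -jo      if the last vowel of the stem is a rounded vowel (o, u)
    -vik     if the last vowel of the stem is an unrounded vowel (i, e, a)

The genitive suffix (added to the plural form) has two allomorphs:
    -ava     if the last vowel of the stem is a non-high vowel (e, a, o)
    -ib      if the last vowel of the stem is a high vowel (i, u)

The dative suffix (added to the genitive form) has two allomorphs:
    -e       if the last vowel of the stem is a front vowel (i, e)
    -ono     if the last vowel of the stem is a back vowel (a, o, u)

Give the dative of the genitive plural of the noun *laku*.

*laku*: last vowel = /u/, a rounded vowel → -jo → *lakujo*.
The last vowel of the plural form *lakujo* is /o/, which is a non-high vowel, so the genitive suffix is -ava, giving *lakujoava*.
The genitive form *lakujoava* — last vowel /a/ (a back vowel) → -ono → *lakujoavaono*.

lakujoavaono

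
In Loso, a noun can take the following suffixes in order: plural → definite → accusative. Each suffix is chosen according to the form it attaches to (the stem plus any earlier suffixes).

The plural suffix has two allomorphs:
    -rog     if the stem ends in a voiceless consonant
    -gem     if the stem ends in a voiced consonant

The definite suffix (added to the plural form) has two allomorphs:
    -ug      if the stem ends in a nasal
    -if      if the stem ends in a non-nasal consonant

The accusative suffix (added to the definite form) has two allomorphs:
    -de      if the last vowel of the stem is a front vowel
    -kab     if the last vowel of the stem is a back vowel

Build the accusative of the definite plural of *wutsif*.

The final consonant of *wutsif* is /f/, which is voiceless, so the plural suffix is -rog, giving *wutsifrog*.
The plural form *wutsifrog*: final consonant = /g/, non-nasal → -if → *wutsifrogif*.
Since the last vowel of the definite form *wutsifrogif* is /i/ (a front vowel), it takes -de, giving *wutsifrogifde*.

wutsifrogifde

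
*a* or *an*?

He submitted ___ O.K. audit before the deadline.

an

The indefinite article is chosen by the initial *sound* of the following word, not its spelling.
The initialism *O.K.* is read letter by letter; the first letter, O, is pronounced /oʊ/, which begins with a vowel sound.
So the article is *an*: He submitted an O.K. audit before the deadline.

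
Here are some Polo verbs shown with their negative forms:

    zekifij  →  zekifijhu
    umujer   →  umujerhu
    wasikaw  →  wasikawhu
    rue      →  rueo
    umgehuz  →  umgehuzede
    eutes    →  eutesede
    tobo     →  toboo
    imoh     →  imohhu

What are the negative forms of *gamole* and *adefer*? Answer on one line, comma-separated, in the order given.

Looking at the final sound of each stem: -ede when the stem ends in a sibilant (*umgehuz*, *eutes*); -hu when the stem ends in a non-sibilant consonant (*zekifij*, *umujer*, *wasikaw*, *imoh*); -o when the stem ends in a vowel (*rue*, *tobo*).
Since the final sound of *gamole* is /e/ (a vowel), it takes -o, giving *gamoleo*.
*adefer* — final sound /r/ (a non-sibilant consonant) → -hu → *adeferhu*.

gamoleo, adeferhu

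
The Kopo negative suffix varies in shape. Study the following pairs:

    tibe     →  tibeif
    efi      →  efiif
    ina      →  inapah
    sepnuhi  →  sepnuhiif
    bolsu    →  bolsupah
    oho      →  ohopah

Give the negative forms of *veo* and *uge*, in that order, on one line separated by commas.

veopah, ugeif

The pattern is front/back vowel harmony: -if when the last vowel of the stem is a front vowel (*tibe*, *efi*, *sepnuhi*); -pah when the last vowel of the stem is a back vowel (*ina*, *bolsu*, *oho*).
Since the last vowel of *veo* is /o/ (a back vowel), it takes -pah, giving *veopah*.
Since the last vowel of *uge* is /e/ (a front vowel), it takes -if, giving *ugeif*.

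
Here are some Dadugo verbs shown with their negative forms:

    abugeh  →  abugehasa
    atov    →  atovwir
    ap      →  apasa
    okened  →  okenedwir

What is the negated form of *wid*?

The pattern is voicing of the final consonant: -asa when the stem ends in a voiceless consonant (*abugeh*, *ap*); -wir when the stem ends in a voiced consonant (*atov*, *okened*).
*wid*: final consonant = /d/, voiced → -wir → *widwir*.

widwir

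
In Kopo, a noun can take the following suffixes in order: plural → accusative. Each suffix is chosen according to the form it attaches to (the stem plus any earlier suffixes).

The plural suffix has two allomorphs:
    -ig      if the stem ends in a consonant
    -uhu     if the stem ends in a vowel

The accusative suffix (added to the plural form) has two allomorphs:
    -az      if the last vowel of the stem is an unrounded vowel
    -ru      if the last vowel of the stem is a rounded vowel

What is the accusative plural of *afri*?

Since the final sound of *afri* is /i/ (a vowel), it takes -uhu, giving *afriuhu*.
Since the last vowel of the plural form *afriuhu* is /u/ (a rounded vowel), it takes -ru, giving *afriuhuru*.

afriuhuru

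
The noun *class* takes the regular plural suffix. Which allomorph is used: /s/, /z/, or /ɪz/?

The stem *class* ends in a sibilant (/s, z, ʃ, ʒ, tʃ, dʒ/).
The plural suffix surfaces as /ɪz/ after sibilants, /s/ after other voiceless consonants, and /z/ after other voiced sounds.
So the plural -s on *class* is pronounced /ɪz/.

/ɪz/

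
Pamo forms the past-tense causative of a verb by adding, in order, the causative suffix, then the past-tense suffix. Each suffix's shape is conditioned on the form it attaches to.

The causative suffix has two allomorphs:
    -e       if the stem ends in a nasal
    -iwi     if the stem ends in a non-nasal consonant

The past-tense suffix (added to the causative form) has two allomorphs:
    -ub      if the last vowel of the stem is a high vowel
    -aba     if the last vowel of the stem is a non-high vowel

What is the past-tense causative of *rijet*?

rijetiwiub

The final consonant of *rijet* is /t/, which is non-nasal, so the causative suffix is -iwi, giving *rijetiwi*.
The causative form *rijetiwi*: last vowel = /i/, a high vowel → -ub → *rijetiwiub*.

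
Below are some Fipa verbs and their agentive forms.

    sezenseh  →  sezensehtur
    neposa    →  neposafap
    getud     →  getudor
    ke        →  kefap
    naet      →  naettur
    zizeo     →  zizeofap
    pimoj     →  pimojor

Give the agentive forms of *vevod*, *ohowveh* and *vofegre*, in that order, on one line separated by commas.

vevodor, ohowvehtur, vofegrefap

The pattern is voicing of the final sound: -tur when the stem ends in a voiceless consonant (*sezenseh*, *naet*); -or when the stem ends in a voiced consonant (*getud*, *pimoj*); -fap when the stem ends in a vowel (*neposa*, *ke*, *zizeo*).
*vevod*: final sound = /d/, a voiced consonant → -or → *vevodor*.
The final sound of *ohowveh* is /h/, which is a voiceless consonant, so the suffix is -tur, giving *ohowvehtur*.
The final sound of *vofegre* is /e/, which is a vowel, so the suffix is -fap, giving *vofegrefap*.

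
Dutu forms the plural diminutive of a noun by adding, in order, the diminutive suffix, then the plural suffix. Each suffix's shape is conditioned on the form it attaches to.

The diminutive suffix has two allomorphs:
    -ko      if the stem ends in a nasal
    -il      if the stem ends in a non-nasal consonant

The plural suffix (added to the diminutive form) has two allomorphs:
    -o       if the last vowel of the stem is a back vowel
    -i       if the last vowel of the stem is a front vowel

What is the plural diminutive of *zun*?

*zun* — final consonant /n/ (a nasal) → -ko → *zunko*.
The last vowel of the diminutive form *zunko* is /o/, which is a back vowel, so the plural suffix is -o, giving *zunkoo*.

zunkoo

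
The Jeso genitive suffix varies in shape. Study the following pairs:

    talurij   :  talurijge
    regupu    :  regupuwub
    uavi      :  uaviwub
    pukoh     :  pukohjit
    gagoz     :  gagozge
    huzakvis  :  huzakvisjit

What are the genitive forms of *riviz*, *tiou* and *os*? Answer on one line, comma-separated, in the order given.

The suffix is conditioned by the final sound: -jit when the stem ends in a voiceless consonant (*pukoh*, *huzakvis*); -ge when the stem ends in a voiced consonant (*talurij*, *gagoz*); -wub when the stem ends in a vowel (*regupu*, *uavi*).
*riviz*: final sound = /z/, a voiced consonant → -ge → *rivizge*.
Since the final sound of *tiou* is /u/ (a vowel), it takes -wub, giving *tiouwub*.
*os* — final sound /s/ (a voiceless consonant) → -jit → *osjit*.

rivizge, tiouwub, osjit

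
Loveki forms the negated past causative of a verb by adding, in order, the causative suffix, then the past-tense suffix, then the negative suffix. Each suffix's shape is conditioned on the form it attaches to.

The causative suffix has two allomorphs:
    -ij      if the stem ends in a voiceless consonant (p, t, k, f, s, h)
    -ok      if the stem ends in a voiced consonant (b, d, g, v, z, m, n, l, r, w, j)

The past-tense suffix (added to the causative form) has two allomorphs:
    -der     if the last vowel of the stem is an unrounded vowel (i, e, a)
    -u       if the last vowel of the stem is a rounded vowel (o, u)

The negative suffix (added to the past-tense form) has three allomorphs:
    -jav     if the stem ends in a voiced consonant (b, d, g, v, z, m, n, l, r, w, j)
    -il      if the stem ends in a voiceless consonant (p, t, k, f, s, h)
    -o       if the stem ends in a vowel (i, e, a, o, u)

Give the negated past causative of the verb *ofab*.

*ofab*: final consonant = /b/, voiced → -ok → *ofabok*.
Since the last vowel of the causative form *ofabok* is /o/ (a rounded vowel), it takes -u, giving *ofaboku*.
The past-tense form *ofaboku* — final sound /u/ (a vowel) → -o → *ofabokuo*.

ofabokuo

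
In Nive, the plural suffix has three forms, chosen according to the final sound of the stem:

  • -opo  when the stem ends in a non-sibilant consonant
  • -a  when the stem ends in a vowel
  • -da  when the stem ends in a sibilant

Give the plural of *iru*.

irua

*iru* — final sound /u/ (a vowel) → -a → *irua*.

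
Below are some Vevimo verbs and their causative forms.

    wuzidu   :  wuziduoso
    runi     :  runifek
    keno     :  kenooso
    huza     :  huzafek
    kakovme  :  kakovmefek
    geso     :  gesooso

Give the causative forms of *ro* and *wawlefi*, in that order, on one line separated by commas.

The suffix is conditioned by the last vowel: -oso when the last vowel of the stem is a rounded vowel (*wuzidu*, *keno*, *geso*); -fek when the last vowel of the stem is an unrounded vowel (*runi*, *huza*, *kakovme*).
Since the last vowel of *ro* is /o/ (a rounded vowel), it takes -oso, giving *rooso*.
*wawlefi*: last vowel = /i/, an unrounded vowel → -fek → *wawlefifek*.

rooso, wawlefifek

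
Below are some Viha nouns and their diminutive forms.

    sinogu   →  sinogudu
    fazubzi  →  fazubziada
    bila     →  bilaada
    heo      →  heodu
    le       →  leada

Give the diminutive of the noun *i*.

The alternation tracks the last vowel of the stem — -du when the last vowel of the stem is a rounded vowel (*sinogu*, *heo*); -ada when the last vowel of the stem is an unrounded vowel (*fazubzi*, *bila*, *le*).
*i* — last vowel /i/ (an unrounded vowel) → -ada → *iada*.

iada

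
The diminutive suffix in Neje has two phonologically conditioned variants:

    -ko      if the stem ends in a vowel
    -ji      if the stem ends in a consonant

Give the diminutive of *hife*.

Since the final sound of *hife* is /e/ (a vowel), it takes -ko, giving *hifeko*.

hifeko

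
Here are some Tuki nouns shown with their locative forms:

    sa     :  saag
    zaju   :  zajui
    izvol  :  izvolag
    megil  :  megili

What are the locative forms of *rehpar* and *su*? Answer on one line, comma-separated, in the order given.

The pattern is height harmony: -i when the last vowel of the stem is a high vowel (*zaju*, *megil*); -ag when the last vowel of the stem is a non-high vowel (*sa*, *izvol*).
*rehpar*: last vowel = /a/, a non-high vowel → -ag → *rehparag*.
The last vowel of *su* is /u/, which is a high vowel, so the suffix is -i, giving *sui*.

rehparag, sui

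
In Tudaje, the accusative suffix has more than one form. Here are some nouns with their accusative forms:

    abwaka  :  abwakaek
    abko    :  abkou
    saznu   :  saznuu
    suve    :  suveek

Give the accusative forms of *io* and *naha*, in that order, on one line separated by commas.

The suffix is conditioned by the last vowel: -u when the last vowel of the stem is a rounded vowel (*abko*, *saznu*); -ek when the last vowel of the stem is an unrounded vowel (*abwaka*, *suve*).
Since the last vowel of *io* is /o/ (a rounded vowel), it takes -u, giving *iou*.
The last vowel of *naha* is /a/, which is an unrounded vowel, so the suffix is -ek, giving *nahaek*.

iou, nahaek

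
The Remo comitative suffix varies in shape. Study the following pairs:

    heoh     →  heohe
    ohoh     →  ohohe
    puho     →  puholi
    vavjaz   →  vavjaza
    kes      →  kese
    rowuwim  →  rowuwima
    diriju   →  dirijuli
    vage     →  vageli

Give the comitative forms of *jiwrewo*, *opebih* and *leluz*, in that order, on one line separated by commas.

jiwrewoli, opebihe, leluza

The pattern is voicing of the final sound: -e when the stem ends in a voiceless consonant (*heoh*, *ohoh*, *kes*); -a when the stem ends in a voiced consonant (*vavjaz*, *rowuwim*); -li when the stem ends in a vowel (*puho*, *diriju*, *vage*).
*jiwrewo* — final sound /o/ (a vowel) → -li → *jiwrewoli*.
*opebih*: final sound = /h/, a voiceless consonant → -e → *opebihe*.
The final sound of *leluz* is /z/, which is a voiced consonant, so the suffix is -a, giving *leluza*.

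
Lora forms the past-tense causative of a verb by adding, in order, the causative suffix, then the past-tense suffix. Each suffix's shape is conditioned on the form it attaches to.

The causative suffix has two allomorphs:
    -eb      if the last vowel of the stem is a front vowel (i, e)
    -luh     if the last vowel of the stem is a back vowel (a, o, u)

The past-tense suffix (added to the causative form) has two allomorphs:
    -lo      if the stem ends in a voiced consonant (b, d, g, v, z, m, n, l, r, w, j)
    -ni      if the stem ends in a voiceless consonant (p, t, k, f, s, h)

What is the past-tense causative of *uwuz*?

The last vowel of *uwuz* is /u/, which is a back vowel, so the causative suffix is -luh, giving *uwuzluh*.
The final consonant of the causative form *uwuzluh* is /h/, which is voiceless, so the past-tense suffix is -ni, giving *uwuzluhni*.

uwuzluhni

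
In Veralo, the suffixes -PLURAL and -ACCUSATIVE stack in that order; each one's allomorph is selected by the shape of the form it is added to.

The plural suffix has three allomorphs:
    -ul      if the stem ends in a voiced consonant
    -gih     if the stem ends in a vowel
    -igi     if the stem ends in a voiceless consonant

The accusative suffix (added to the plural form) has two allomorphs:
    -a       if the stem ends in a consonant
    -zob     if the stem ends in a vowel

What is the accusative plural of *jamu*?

*jamu*: final sound = /u/, a vowel → -gih → *jamugih*.
The plural form *jamugih* — final sound /h/ (a consonant) → -a → *jamugiha*.

jamugiha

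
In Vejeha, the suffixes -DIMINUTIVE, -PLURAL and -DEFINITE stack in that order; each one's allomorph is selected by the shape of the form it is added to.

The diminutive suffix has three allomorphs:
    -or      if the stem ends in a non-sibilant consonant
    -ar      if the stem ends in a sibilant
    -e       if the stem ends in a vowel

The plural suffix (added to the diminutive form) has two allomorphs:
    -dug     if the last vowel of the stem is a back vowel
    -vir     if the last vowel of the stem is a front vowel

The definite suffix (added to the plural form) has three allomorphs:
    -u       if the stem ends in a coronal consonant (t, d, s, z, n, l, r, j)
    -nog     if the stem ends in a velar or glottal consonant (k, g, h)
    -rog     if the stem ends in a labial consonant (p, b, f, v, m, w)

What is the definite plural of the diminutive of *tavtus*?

*tavtus* — final sound /s/ (a sibilant) → -ar → *tavtusar*.
The last vowel of the diminutive form *tavtusar* is /a/, which is a back vowel, so the plural suffix is -dug, giving *tavtusardug*.
The final consonant of the plural form *tavtusardug* is /g/, which is velar/glottal, so the definite suffix is -nog, giving *tavtusardugnog*.

tavtusardugnog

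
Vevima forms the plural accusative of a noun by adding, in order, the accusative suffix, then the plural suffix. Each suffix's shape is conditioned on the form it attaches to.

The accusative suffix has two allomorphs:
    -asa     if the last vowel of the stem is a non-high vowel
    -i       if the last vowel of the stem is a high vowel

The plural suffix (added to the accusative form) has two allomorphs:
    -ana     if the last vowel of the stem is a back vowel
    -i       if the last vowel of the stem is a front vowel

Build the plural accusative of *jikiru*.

*jikiru* — last vowel /u/ (a high vowel) → -i → *jikirui*.
The accusative form *jikirui*: last vowel = /i/, a front vowel → -i → *jikiruii*.

jikiruii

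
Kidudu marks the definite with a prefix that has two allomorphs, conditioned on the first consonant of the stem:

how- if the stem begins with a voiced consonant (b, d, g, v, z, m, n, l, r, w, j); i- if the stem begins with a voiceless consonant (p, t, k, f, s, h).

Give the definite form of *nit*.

hownit

*nit* — first consonant /n/ (voiced) → how- → *hownit*.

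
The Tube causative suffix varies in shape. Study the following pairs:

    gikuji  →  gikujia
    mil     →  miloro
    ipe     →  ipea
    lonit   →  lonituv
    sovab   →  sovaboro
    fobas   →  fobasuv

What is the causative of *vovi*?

vovia

The suffix is conditioned by the final sound: -uv when the stem ends in a voiceless consonant (*lonit*, *fobas*); -oro when the stem ends in a voiced consonant (*mil*, *sovab*); -a when the stem ends in a vowel (*gikuji*, *ipe*).
*vovi* — final sound /i/ (a vowel) → -a → *vovia*.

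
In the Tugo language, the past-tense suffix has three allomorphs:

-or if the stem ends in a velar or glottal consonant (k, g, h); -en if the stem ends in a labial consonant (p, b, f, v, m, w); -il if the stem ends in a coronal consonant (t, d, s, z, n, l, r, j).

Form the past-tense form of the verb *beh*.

behor

*beh*: final consonant = /h/, velar/glottal → -or → *behor*.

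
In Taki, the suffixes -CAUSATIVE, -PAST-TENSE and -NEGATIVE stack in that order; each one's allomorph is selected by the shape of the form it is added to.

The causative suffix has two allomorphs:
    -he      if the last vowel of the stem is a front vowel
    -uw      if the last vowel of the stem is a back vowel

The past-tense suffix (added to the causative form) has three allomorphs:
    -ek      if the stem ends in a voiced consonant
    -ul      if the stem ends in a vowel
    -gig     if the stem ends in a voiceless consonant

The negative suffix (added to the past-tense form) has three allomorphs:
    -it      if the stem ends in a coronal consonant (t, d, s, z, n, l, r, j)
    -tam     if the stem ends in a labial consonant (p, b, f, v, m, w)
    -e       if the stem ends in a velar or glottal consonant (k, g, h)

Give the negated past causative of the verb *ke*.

keheulit

The last vowel of *ke* is /e/, which is a front vowel, so the causative suffix is -he, giving *kehe*.
The causative form *kehe*: final sound = /e/, a vowel → -ul → *keheul*.
The past-tense form *keheul* — final consonant /l/ (coronal) → -it → *keheulit*.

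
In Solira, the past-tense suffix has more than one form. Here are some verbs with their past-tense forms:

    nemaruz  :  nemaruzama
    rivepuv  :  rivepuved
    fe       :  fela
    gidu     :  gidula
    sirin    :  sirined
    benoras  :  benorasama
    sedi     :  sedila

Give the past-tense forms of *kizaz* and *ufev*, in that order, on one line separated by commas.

kizazama, ufeved

The alternation tracks the final sound of the stem — -ama when the stem ends in a sibilant (*nemaruz*, *benoras*); -ed when the stem ends in a non-sibilant consonant (*rivepuv*, *sirin*); -la when the stem ends in a vowel (*fe*, *gidu*, *sedi*).
The final sound of *kizaz* is /z/, which is a sibilant, so the suffix is -ama, giving *kizazama*.
The final sound of *ufev* is /v/, which is a non-sibilant consonant, so the suffix is -ed, giving *ufeved*.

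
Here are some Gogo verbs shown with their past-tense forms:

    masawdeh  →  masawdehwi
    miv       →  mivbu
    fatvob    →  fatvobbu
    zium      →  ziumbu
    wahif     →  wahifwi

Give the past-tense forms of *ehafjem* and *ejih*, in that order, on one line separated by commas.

The pattern is voicing of the final consonant: -wi when the stem ends in a voiceless consonant (*masawdeh*, *wahif*); -bu when the stem ends in a voiced consonant (*miv*, *fatvob*, *zium*).
*ehafjem* — final consonant /m/ (voiced) → -bu → *ehafjembu*.
Since the final consonant of *ejih* is /h/ (voiceless), it takes -wi, giving *ejihwi*.

ehafjembu, ejihwi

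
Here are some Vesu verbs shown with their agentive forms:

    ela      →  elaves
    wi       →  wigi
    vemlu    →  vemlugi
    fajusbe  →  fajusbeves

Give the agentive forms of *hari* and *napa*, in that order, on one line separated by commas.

harigi, napaves

The alternation tracks the last vowel of the stem — -gi when the last vowel of the stem is a high vowel (*wi*, *vemlu*); -ves when the last vowel of the stem is a non-high vowel (*ela*, *fajusbe*).
The last vowel of *hari* is /i/, which is a high vowel, so the suffix is -gi, giving *harigi*.
*napa* — last vowel /a/ (a non-high vowel) → -ves → *napaves*.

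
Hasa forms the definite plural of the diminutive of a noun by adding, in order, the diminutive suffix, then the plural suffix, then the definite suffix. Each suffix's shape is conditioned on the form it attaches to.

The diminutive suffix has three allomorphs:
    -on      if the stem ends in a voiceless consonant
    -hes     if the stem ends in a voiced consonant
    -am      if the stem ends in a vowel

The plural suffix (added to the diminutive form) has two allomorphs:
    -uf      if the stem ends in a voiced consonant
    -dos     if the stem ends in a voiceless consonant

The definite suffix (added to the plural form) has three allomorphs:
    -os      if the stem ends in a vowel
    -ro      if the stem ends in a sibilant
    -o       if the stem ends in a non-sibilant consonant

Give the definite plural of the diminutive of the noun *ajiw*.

*ajiw*: final sound = /w/, a voiced consonant → -hes → *ajiwhes*.
The diminutive form *ajiwhes* — final consonant /s/ (voiceless) → -dos → *ajiwhesdos*.
The plural form *ajiwhesdos* — final sound /s/ (a sibilant) → -ro → *ajiwhesdosro*.

ajiwhesdosro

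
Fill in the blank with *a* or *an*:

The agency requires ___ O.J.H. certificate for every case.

an

The indefinite article is chosen by the initial *sound* of the following word, not its spelling.
The initialism *O.J.H.* is read letter by letter; the first letter, O, is pronounced /oʊ/, which begins with a vowel sound.
So the article is *an*: The agency requires an O.J.H. certificate for every case.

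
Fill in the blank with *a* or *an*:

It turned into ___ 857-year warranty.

The indefinite article is chosen by the initial *sound* of the following word, not its spelling.
The number *857* is spoken "eight hundred …", beginning with /eɪt/ — a vowel sound.
So the article is *an*: It turned into an 857-year warranty.

an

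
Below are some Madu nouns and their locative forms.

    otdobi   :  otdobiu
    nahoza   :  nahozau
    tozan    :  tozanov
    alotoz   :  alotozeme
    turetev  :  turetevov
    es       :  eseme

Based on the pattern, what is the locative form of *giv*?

givov

Looking at the final sound of each stem: -eme when the stem ends in a sibilant (*alotoz*, *es*); -ov when the stem ends in a non-sibilant consonant (*tozan*, *turetev*); -u when the stem ends in a vowel (*otdobi*, *nahoza*).
The final sound of *giv* is /v/, which is a non-sibilant consonant, so the suffix is -ov, giving *givov*.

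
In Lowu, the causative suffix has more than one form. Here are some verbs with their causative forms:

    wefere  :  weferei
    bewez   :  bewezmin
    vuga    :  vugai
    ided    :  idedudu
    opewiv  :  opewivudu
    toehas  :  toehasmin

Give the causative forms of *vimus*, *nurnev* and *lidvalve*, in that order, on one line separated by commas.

The pattern is sibilance of the final sound: -min when the stem ends in a sibilant (*bewez*, *toehas*); -udu when the stem ends in a non-sibilant consonant (*ided*, *opewiv*); -i when the stem ends in a vowel (*wefere*, *vuga*).
Since the final sound of *vimus* is /s/ (a sibilant), it takes -min, giving *vimusmin*.
Since the final sound of *nurnev* is /v/ (a non-sibilant consonant), it takes -udu, giving *nurnevudu*.
The final sound of *lidvalve* is /e/, which is a vowel, so the suffix is -i, giving *lidvalvei*.

vimusmin, nurnevudu, lidvalvei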